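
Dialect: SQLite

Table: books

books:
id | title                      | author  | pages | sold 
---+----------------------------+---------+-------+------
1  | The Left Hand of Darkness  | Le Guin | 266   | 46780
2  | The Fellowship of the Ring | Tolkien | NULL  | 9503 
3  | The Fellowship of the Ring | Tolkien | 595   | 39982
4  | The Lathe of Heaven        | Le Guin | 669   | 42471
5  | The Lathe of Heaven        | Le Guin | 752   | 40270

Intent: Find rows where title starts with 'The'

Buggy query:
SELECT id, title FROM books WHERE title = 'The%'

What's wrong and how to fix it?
Bug: '=' compares the literal string including the % character; pattern matching needs LIKE

Fix: Replace '=' with LIKE so 'The%' is treated as a pattern

Corrected query:
SELECT id, title FROM books WHERE title LIKE 'The%'

Result:
id | title                     
---+---------------------------
1  | The Left Hand of Darkness 
2  | The Fellowship of the Ring
3  | The Fellowship of the Ring
4  | The Lathe of Heaven       
5  | The Lathe of Heaven       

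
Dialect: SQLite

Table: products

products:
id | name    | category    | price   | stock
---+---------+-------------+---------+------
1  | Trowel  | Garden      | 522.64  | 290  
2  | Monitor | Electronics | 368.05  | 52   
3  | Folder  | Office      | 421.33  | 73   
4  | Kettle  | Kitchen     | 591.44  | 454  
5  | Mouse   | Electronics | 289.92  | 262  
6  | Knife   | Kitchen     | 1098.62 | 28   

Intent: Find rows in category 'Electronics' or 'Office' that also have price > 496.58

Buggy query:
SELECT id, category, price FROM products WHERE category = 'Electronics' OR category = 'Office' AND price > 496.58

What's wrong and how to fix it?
Bug: Without parentheses, AND is evaluated before OR, so the price filter only applies to the 'Office' branch

Fix: Group the OR with parentheses (or use IN), then AND the threshold

Corrected query:
SELECT id, category, price FROM products WHERE (category = 'Electronics' OR category = 'Office') AND price > 496.58

Result:
(no rows)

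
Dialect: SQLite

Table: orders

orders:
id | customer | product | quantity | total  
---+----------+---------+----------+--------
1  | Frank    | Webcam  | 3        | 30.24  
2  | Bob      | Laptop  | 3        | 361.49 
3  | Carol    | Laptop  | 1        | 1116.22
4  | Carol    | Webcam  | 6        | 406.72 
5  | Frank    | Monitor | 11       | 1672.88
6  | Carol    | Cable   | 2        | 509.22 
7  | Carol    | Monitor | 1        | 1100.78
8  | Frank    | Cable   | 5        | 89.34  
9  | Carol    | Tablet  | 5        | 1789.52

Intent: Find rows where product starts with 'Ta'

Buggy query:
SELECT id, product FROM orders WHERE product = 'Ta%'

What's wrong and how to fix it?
Bug: Wildcards only work with LIKE; '=' treats '%' as a literal character

Fix: Replace '=' with LIKE so 'Ta%' is treated as a pattern

Corrected query:
SELECT id, product FROM orders WHERE product LIKE 'Ta%'

Result:
id | product
---+--------
9  | Tablet 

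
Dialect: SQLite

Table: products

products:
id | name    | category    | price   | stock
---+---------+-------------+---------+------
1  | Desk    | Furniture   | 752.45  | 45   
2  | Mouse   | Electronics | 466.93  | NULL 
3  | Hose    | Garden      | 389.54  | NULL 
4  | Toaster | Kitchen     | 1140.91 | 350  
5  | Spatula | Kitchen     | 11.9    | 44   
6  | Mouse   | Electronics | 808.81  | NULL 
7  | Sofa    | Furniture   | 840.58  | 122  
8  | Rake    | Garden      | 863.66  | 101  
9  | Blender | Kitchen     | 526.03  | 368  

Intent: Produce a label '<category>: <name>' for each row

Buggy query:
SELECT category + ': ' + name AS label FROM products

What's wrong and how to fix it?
Bug: '+' is numeric addition; on text columns SQLite converts them to 0 instead of concatenating

Fix: Replace + with || to concatenate text

Corrected query:
SELECT category || ': ' || name AS label FROM products

Result:
label             
------------------
Furniture: Desk   
Electronics: Mouse
Garden: Hose      
Kitchen: Toaster  
Kitchen: Spatula  
Electronics: Mouse
Furniture: Sofa   
Garden: Rake      
Kitchen: Blender  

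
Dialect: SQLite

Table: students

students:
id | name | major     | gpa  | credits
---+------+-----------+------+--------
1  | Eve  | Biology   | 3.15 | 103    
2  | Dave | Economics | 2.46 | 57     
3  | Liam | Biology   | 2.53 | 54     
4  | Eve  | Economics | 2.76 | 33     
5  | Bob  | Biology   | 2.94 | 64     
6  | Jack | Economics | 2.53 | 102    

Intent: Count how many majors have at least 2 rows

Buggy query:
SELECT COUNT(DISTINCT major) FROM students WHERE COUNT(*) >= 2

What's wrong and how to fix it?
Bug: WHERE filters individual rows, not groups, so a group-level COUNT is invalid there

Fix: Group first with HAVING COUNT(*) >= 2, then COUNT the resulting groups

Corrected query:
SELECT COUNT(*) FROM (SELECT major FROM students GROUP BY major HAVING COUNT(*) >= 2)

Result:
COUNT(*)
--------
2       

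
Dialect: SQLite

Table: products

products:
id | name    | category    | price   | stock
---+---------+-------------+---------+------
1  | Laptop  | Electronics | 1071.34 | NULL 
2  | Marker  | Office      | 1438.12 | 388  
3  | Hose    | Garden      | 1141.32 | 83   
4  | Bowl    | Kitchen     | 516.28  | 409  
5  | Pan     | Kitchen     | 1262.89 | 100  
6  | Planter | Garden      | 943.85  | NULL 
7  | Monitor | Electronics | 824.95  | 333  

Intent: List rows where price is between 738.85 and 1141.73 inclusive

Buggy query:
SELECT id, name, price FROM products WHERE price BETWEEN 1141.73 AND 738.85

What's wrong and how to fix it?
Bug: BETWEEN expects the lower bound first; with 1141.73 AND 738.85 the range is empty

Fix: Write BETWEEN 738.85 AND 1141.73

Corrected query:
SELECT id, name, price FROM products WHERE price BETWEEN 738.85 AND 1141.73

Result:
id | name    | price  
---+---------+--------
1  | Laptop  | 1071.34
3  | Hose    | 1141.32
6  | Planter | 943.85 
7  | Monitor | 824.95 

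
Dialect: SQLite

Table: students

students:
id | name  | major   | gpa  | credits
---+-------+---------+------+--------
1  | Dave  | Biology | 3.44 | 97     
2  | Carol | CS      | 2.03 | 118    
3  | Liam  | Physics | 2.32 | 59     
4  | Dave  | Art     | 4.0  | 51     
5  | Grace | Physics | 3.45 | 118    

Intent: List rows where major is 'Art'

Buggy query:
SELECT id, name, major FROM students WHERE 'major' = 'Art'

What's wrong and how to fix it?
Bug: 'major' in single quotes is a string literal, not the column; the comparison is literal-vs-literal and never true

Fix: Reference the column as major without single quotes

Corrected query:
SELECT id, name, major FROM students WHERE major = 'Art'

Result:
id | name | major
---+------+------
4  | Dave | Art  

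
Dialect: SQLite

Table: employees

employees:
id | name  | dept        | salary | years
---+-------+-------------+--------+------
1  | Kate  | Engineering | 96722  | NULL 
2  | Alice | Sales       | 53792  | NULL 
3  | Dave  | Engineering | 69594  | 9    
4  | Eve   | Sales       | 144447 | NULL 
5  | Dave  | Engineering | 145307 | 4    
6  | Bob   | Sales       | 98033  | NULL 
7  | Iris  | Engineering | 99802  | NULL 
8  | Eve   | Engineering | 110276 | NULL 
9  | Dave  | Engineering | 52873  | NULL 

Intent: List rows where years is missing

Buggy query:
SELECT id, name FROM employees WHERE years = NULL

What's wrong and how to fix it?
Bug: '= NULL' is always unknown in SQL three-valued logic, so no rows match

Fix: Replace '= NULL' with 'IS NULL'

Corrected query:
SELECT id, name FROM employees WHERE years IS NULL

Result:
id | name 
---+------
1  | Kate 
2  | Alice
4  | Eve  
6  | Bob  
7  | Iris 
8  | Eve  
9  | Dave 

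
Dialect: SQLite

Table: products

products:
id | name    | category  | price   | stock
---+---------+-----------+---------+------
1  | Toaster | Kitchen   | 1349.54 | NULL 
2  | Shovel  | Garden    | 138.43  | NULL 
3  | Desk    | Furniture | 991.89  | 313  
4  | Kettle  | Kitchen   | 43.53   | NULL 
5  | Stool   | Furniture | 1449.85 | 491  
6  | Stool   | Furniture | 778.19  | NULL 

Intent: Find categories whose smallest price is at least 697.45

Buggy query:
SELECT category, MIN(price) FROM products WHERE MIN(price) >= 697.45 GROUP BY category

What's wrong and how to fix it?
Bug: Aggregates like MIN are computed per group after WHERE runs

Fix: Replace WHERE with HAVING after the GROUP BY

Corrected query:
SELECT category, MIN(price) FROM products GROUP BY category HAVING MIN(price) >= 697.45

Result:
category  | MIN(price)
----------+-----------
Furniture | 778.19    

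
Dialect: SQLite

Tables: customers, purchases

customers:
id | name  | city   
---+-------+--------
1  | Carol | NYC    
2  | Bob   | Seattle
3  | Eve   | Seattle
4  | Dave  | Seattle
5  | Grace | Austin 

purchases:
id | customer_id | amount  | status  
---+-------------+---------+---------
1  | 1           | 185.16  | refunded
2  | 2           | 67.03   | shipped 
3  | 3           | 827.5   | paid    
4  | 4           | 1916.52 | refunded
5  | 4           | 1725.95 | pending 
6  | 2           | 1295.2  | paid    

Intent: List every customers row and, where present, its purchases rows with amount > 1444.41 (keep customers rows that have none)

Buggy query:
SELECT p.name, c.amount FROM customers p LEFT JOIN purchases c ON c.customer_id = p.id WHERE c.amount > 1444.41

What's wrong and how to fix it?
Bug: Filtering c.amount in WHERE discards the NULL rows produced by LEFT JOIN, turning it into an inner join

Fix: Put 'c.amount > 1444.41' in the JOIN's ON clause instead of WHERE

Corrected query:
SELECT p.name, c.amount FROM customers p LEFT JOIN purchases c ON c.customer_id = p.id AND c.amount > 1444.41

Result:
name  | amount 
------+--------
Carol | NULL   
Bob   | NULL   
Eve   | NULL   
Dave  | 1725.95
Dave  | 1916.52
Grace | NULL   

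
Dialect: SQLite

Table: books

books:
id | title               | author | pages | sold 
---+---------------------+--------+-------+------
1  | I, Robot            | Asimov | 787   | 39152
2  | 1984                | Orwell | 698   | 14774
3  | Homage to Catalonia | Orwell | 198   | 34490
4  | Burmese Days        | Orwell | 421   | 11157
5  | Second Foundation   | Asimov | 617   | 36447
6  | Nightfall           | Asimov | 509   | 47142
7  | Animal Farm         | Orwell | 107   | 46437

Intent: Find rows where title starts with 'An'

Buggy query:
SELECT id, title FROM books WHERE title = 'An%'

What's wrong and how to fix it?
Bug: Wildcards only work with LIKE; '=' treats '%' as a literal character

Fix: Use LIKE for wildcard pattern matching

Corrected query:
SELECT id, title FROM books WHERE title LIKE 'An%'

Result:
id | title      
---+------------
7  | Animal Farm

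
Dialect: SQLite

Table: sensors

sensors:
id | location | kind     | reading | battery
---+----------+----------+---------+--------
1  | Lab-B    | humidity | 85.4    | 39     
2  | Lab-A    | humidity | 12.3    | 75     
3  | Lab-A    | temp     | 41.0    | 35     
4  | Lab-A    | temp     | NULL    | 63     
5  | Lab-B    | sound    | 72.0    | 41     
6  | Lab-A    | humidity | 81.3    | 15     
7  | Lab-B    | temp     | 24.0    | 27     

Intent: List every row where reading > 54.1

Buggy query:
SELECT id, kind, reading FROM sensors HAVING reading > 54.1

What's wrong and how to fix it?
Bug: HAVING filters the output of aggregation, but this query has no GROUP BY and no aggregate functions, so SQLite rejects it (HAVING clause on a non-aggregate query); the condition here is per row

Fix: Use WHERE for row-level filtering

Corrected query:
SELECT id, kind, reading FROM sensors WHERE reading > 54.1

Result:
id | kind     | reading
---+----------+--------
1  | humidity | 85.4   
5  | sound    | 72     
6  | humidity | 81.3   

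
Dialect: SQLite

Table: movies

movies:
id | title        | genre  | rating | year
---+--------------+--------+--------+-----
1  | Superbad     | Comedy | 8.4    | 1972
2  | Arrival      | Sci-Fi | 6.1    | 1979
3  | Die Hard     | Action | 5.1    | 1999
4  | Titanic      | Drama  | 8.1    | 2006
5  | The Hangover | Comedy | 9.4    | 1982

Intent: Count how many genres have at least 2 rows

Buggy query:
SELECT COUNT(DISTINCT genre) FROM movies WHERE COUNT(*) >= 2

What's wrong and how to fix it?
Bug: COUNT(*) cannot appear in WHERE; the per-group count doesn't exist yet

Fix: Use a subquery that GROUPs and filters with HAVING, then count its rows

Corrected query:
SELECT COUNT(*) FROM (SELECT genre FROM movies GROUP BY genre HAVING COUNT(*) >= 2)

Result:
COUNT(*)
--------
1       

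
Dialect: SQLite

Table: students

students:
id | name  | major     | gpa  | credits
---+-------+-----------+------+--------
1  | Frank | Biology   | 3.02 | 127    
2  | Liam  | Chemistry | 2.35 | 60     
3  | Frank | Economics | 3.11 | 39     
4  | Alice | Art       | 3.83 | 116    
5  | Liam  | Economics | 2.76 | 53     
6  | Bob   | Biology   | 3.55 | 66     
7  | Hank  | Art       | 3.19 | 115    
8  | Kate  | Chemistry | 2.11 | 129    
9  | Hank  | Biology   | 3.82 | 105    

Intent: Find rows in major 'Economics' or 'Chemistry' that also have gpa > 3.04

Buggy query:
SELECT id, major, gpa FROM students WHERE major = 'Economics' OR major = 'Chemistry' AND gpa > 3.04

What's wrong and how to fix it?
Bug: AND binds tighter than OR, so this parses as major = 'Economics' OR (major = 'Chemistry' AND gpa > 3.04)

Fix: Group the OR with parentheses (or use IN), then AND the threshold

Corrected query:
SELECT id, major, gpa FROM students WHERE (major = 'Economics' OR major = 'Chemistry') AND gpa > 3.04

Result:
id | major     | gpa 
---+-----------+-----
3  | Economics | 3.11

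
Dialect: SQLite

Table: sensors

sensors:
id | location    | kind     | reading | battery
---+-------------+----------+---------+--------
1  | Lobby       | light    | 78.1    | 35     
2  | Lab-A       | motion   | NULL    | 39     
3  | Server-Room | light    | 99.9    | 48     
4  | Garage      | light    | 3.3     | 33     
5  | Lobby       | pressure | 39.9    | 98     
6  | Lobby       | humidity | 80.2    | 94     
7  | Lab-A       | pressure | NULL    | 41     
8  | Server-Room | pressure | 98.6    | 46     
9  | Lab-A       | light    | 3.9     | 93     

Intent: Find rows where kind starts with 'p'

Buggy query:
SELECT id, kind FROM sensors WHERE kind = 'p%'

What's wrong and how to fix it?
Bug: Wildcards only work with LIKE; '=' treats '%' as a literal character

Fix: Replace '=' with LIKE so 'p%' is treated as a pattern

Corrected query:
SELECT id, kind FROM sensors WHERE kind LIKE 'p%'

Result:
id | kind    
---+---------
5  | pressure
7  | pressure
8  | pressure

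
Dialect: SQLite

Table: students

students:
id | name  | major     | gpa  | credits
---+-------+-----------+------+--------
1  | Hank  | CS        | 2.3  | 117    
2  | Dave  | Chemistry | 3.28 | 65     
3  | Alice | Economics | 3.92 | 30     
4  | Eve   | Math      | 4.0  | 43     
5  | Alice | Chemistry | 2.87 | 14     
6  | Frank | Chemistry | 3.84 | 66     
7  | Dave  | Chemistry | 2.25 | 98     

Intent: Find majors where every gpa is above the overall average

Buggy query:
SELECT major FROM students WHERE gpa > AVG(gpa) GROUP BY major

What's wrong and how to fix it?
Bug: AVG() is an aggregate; it can't sit directly in WHERE

Fix: Use a subquery for AVG and a HAVING MIN(...) filter so the condition holds for every row in the group

Corrected query:
SELECT major FROM students GROUP BY major HAVING MIN(gpa) > (SELECT AVG(gpa) FROM students)

Result:
major    
---------
Economics
Math     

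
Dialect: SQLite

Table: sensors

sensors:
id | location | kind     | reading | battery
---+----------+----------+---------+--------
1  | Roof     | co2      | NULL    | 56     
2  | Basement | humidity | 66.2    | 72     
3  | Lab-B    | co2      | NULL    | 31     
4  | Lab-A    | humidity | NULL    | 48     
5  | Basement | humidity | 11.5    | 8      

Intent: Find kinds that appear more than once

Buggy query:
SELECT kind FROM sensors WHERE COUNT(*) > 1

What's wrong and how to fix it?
Bug: COUNT(*) is an aggregate and cannot be used in WHERE

Fix: GROUP BY kind, then filter groups with HAVING COUNT(*) > 1

Corrected query:
SELECT kind FROM sensors GROUP BY kind HAVING COUNT(*) > 1

Result:
kind    
--------
co2     
humidity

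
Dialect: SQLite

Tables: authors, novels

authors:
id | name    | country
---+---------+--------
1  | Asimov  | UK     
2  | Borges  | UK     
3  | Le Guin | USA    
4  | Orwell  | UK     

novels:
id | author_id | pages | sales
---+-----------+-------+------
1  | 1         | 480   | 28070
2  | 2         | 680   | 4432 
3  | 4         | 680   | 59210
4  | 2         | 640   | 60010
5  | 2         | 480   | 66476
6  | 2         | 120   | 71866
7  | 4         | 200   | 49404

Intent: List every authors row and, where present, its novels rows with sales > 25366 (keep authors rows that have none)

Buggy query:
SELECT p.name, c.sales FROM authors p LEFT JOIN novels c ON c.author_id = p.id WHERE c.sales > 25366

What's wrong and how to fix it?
Bug: A WHERE condition on the right-hand table after LEFT JOIN drops unmatched parents

Fix: Move the right-table condition into the ON clause so unmatched parents are kept

Corrected query:
SELECT p.name, c.sales FROM authors p LEFT JOIN novels c ON c.author_id = p.id AND c.sales > 25366

Result:
name    | sales
--------+------
Asimov  | 28070
Borges  | 60010
Borges  | 66476
Borges  | 71866
Le Guin | NULL 
Orwell  | 49404
Orwell  | 59210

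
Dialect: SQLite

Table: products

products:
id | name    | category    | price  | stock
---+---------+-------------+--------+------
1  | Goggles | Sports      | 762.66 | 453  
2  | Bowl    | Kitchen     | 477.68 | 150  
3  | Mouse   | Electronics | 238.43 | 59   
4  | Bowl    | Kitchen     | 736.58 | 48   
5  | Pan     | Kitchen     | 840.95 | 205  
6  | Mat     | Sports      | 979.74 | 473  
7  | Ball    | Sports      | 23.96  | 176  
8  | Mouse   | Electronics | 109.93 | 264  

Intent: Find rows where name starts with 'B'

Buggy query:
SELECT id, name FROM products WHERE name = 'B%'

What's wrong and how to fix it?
Bug: '=' compares the literal string including the % character; pattern matching needs LIKE

Fix: Replace '=' with LIKE so 'B%' is treated as a pattern

Corrected query:
SELECT id, name FROM products WHERE name LIKE 'B%'

Result:
id | name
---+-----
2  | Bowl
4  | Bowl
7  | Ball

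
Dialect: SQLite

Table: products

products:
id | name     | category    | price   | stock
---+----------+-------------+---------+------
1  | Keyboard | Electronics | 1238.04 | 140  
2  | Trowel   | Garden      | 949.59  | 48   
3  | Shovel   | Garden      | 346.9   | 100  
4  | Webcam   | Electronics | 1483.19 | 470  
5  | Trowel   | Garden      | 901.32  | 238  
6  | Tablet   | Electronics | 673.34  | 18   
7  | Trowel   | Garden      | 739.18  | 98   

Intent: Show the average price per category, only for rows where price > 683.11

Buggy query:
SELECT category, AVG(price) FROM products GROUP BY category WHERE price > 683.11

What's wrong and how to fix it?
Bug: Row-level WHERE must come before GROUP BY in the clause order

Fix: Move the WHERE clause before GROUP BY

Corrected query:
SELECT category, AVG(price) FROM products WHERE price > 683.11 GROUP BY category

Result:
category    | AVG(price)
------------+-----------
Electronics | 1360.615  
Garden      | 863.363333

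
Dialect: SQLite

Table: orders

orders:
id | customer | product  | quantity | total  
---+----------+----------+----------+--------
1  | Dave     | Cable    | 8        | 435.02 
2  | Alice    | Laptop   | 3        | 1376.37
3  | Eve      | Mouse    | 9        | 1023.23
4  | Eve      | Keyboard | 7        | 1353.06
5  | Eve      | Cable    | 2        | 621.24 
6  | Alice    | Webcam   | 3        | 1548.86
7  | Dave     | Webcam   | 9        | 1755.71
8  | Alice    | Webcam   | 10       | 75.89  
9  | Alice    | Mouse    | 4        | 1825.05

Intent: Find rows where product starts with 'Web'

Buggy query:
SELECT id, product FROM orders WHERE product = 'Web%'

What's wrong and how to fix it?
Bug: Wildcards only work with LIKE; '=' treats '%' as a literal character

Fix: Replace '=' with LIKE so 'Web%' is treated as a pattern

Corrected query:
SELECT id, product FROM orders WHERE product LIKE 'Web%'

Result:
id | product
---+--------
6  | Webcam 
7  | Webcam 
8  | Webcam 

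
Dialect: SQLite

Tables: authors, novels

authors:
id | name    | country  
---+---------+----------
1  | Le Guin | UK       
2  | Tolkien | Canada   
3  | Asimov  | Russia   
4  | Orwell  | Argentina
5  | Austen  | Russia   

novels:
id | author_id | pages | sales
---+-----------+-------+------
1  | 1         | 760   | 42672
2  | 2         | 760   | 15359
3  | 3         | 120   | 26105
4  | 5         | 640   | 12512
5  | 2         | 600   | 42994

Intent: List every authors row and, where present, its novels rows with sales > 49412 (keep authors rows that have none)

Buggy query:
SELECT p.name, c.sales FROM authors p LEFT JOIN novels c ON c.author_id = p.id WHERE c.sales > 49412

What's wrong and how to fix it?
Bug: A WHERE condition on the right-hand table after LEFT JOIN drops unmatched parents

Fix: Move the right-table condition into the ON clause so unmatched parents are kept

Corrected query:
SELECT p.name, c.sales FROM authors p LEFT JOIN novels c ON c.author_id = p.id AND c.sales > 49412

Result:
name    | sales
--------+------
Le Guin | NULL 
Tolkien | NULL 
Asimov  | NULL 
Orwell  | NULL 
Austen  | NULL 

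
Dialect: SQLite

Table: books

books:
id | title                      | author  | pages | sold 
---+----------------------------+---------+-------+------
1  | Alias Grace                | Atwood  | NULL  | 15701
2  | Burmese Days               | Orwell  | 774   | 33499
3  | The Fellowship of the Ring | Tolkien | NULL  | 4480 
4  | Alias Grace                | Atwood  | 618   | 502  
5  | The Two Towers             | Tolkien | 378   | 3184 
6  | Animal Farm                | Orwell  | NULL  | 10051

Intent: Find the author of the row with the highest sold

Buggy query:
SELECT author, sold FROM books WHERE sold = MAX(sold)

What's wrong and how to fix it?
Bug: MAX(sold) is an aggregate and cannot be used directly in WHERE

Fix: Use a subquery: WHERE sold = (SELECT MAX(sold) FROM books)

Corrected query:
SELECT author, sold FROM books WHERE sold = (SELECT MAX(sold) FROM books)

Result:
author | sold 
-------+------
Orwell | 33499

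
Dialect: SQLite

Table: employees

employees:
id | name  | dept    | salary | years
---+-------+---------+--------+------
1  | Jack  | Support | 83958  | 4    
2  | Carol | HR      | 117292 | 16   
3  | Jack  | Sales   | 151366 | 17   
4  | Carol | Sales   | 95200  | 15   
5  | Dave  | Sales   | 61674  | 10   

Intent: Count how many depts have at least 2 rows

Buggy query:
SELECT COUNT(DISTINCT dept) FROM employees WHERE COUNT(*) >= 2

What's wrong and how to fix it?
Bug: WHERE filters individual rows, not groups, so a group-level COUNT is invalid there

Fix: Group first with HAVING COUNT(*) >= 2, then COUNT the resulting groups

Corrected query:
SELECT COUNT(*) FROM (SELECT dept FROM employees GROUP BY dept HAVING COUNT(*) >= 2)

Result:
COUNT(*)
--------
1       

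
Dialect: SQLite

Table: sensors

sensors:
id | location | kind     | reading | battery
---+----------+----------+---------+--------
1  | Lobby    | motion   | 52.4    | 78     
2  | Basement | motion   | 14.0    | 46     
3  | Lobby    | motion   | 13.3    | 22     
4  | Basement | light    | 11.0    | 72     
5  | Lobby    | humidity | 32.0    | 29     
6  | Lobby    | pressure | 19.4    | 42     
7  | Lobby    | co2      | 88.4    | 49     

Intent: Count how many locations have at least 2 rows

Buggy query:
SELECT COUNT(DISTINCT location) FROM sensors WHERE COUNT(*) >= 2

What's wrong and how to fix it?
Bug: COUNT(*) cannot appear in WHERE; the per-group count doesn't exist yet

Fix: Use a subquery that GROUPs and filters with HAVING, then count its rows

Corrected query:
SELECT COUNT(*) FROM (SELECT location FROM sensors GROUP BY location HAVING COUNT(*) >= 2)

Result:
COUNT(*)
--------
2       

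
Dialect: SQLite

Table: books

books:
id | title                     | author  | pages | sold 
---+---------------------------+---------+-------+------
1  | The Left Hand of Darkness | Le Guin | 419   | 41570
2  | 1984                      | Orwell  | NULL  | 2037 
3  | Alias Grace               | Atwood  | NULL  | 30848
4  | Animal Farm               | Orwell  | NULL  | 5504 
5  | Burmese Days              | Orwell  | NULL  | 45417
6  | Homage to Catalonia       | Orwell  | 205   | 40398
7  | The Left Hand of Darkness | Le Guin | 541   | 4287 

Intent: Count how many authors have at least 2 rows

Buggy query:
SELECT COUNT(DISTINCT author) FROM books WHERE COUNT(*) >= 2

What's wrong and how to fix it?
Bug: COUNT(*) cannot appear in WHERE; the per-group count doesn't exist yet

Fix: Use a subquery that GROUPs and filters with HAVING, then count its rows

Corrected query:
SELECT COUNT(*) FROM (SELECT author FROM books GROUP BY author HAVING COUNT(*) >= 2)

Result:
COUNT(*)
--------
2       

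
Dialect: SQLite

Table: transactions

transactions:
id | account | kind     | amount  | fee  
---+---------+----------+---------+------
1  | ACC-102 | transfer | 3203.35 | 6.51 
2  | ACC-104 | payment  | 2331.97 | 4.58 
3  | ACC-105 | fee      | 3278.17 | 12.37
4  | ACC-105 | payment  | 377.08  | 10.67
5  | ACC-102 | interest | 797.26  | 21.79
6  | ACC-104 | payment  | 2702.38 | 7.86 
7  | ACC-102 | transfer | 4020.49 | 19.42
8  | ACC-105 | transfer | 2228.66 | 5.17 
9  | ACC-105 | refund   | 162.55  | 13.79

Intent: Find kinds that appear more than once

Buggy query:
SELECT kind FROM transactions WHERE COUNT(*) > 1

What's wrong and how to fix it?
Bug: COUNT(*) is an aggregate and cannot be used in WHERE

Fix: Group first, then use HAVING for the count condition

Corrected query:
SELECT kind FROM transactions GROUP BY kind HAVING COUNT(*) > 1

Result:
kind    
--------
payment 
transfer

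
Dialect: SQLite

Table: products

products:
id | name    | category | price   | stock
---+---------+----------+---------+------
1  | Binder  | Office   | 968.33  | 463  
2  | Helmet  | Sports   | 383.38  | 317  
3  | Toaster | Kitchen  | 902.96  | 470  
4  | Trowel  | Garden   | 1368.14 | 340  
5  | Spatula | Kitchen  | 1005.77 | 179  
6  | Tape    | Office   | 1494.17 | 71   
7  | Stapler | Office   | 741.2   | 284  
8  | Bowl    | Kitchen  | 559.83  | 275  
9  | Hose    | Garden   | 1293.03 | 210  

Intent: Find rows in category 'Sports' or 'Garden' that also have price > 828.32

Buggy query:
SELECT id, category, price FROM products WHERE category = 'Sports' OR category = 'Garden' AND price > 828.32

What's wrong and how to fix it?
Bug: AND binds tighter than OR, so this parses as category = 'Sports' OR (category = 'Garden' AND price > 828.32)

Fix: Add parentheses around the OR so the AND applies to both alternatives

Corrected query:
SELECT id, category, price FROM products WHERE (category = 'Sports' OR category = 'Garden') AND price > 828.32

Result:
id | category | price  
---+----------+--------
4  | Garden   | 1368.14
9  | Garden   | 1293.03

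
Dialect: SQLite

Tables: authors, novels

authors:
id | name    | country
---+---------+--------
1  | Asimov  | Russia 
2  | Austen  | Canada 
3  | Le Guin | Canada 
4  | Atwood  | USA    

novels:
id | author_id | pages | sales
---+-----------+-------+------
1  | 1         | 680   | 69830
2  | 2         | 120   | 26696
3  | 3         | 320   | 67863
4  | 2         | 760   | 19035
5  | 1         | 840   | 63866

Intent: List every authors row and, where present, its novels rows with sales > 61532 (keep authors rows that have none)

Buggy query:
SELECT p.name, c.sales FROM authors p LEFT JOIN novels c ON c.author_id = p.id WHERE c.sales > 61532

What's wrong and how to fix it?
Bug: A WHERE condition on the right-hand table after LEFT JOIN drops unmatched parents

Fix: Put 'c.sales > 61532' in the JOIN's ON clause instead of WHERE

Corrected query:
SELECT p.name, c.sales FROM authors p LEFT JOIN novels c ON c.author_id = p.id AND c.sales > 61532

Result:
name    | sales
--------+------
Asimov  | 63866
Asimov  | 69830
Austen  | NULL 
Le Guin | 67863
Atwood  | NULL 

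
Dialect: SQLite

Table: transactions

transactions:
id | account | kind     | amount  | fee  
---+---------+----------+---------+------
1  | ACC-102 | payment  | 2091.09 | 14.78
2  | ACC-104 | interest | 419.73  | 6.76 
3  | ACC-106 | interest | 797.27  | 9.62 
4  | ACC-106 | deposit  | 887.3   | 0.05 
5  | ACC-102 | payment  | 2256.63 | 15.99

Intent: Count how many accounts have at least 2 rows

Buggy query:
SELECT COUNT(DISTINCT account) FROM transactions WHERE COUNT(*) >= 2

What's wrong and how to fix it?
Bug: COUNT(*) cannot appear in WHERE; the per-group count doesn't exist yet

Fix: Group first with HAVING COUNT(*) >= 2, then COUNT the resulting groups

Corrected query:
SELECT COUNT(*) FROM (SELECT account FROM transactions GROUP BY account HAVING COUNT(*) >= 2)

Result:
COUNT(*)
--------
2       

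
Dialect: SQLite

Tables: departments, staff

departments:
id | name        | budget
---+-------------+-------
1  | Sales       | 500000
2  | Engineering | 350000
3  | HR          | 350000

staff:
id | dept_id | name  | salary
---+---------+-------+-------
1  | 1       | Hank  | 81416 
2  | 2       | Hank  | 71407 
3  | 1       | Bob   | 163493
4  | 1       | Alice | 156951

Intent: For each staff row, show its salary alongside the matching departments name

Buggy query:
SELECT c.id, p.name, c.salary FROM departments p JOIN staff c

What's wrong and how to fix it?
Bug: JOIN with no ON clause produces a cartesian product; every staff row pairs with every departments row

Fix: Add ON c.dept_id = p.id to the JOIN

Corrected query:
SELECT c.id, p.name, c.salary FROM departments p JOIN staff c ON c.dept_id = p.id

Result:
id | name        | salary
---+-------------+-------
1  | Sales       | 81416 
2  | Engineering | 71407 
3  | Sales       | 163493
4  | Sales       | 156951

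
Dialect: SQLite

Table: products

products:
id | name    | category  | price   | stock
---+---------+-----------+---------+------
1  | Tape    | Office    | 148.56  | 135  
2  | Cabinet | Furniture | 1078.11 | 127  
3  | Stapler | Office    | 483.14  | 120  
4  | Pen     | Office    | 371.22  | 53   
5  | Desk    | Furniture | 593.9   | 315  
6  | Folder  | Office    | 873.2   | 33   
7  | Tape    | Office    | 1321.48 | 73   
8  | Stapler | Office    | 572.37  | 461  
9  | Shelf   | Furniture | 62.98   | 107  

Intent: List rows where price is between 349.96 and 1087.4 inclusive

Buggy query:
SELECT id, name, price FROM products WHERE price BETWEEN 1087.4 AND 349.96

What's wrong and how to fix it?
Bug: The bounds are reversed; BETWEEN a AND b requires a <= b to match anything

Fix: Write BETWEEN 349.96 AND 1087.4

Corrected query:
SELECT id, name, price FROM products WHERE price BETWEEN 349.96 AND 1087.4

Result:
id | name    | price  
---+---------+--------
2  | Cabinet | 1078.11
3  | Stapler | 483.14 
4  | Pen     | 371.22 
5  | Desk    | 593.9  
6  | Folder  | 873.2  
8  | Stapler | 572.37 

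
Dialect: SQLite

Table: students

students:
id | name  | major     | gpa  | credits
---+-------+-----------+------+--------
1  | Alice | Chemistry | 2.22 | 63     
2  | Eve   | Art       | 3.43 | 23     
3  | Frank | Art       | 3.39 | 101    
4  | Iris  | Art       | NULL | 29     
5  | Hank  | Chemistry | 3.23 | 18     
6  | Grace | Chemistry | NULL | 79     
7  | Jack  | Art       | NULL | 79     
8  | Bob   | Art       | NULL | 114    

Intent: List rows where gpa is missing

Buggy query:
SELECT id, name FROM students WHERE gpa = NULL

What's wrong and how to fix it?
Bug: Comparing to NULL with '=' never matches; NULL = NULL is unknown, not true

Fix: Use IS NULL to test for NULL

Corrected query:
SELECT id, name FROM students WHERE gpa IS NULL

Result:
id | name 
---+------
4  | Iris 
6  | Grace
7  | Jack 
8  | Bob  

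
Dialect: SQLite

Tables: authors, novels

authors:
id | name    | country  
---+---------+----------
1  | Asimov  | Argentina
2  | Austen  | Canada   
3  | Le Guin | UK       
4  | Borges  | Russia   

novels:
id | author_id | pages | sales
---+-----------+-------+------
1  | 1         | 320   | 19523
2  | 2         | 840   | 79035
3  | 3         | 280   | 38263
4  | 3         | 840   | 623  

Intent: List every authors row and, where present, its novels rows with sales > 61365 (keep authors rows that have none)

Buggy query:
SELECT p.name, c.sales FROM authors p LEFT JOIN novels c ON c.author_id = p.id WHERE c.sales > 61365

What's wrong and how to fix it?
Bug: A WHERE condition on the right-hand table after LEFT JOIN drops unmatched parents

Fix: Move the right-table condition into the ON clause so unmatched parents are kept

Corrected query:
SELECT p.name, c.sales FROM authors p LEFT JOIN novels c ON c.author_id = p.id AND c.sales > 61365

Result:
name    | sales
--------+------
Asimov  | NULL 
Austen  | 79035
Le Guin | NULL 
Borges  | NULL 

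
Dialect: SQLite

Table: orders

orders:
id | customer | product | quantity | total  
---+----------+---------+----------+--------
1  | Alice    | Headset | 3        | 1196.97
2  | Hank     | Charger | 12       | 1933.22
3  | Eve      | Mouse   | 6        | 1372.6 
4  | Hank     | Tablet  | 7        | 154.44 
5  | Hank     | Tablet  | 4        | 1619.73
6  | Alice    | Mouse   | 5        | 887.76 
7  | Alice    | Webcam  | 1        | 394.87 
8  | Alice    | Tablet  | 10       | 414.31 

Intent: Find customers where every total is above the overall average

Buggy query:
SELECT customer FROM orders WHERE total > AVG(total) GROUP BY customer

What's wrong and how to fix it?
Bug: WHERE evaluates per row before aggregation, so AVG() is unavailable

Fix: Compute the overall average in a scalar subquery and compare each group's MIN against it in HAVING

Corrected query:
SELECT customer FROM orders GROUP BY customer HAVING MIN(total) > (SELECT AVG(total) FROM orders)

Result:
customer
--------
Eve     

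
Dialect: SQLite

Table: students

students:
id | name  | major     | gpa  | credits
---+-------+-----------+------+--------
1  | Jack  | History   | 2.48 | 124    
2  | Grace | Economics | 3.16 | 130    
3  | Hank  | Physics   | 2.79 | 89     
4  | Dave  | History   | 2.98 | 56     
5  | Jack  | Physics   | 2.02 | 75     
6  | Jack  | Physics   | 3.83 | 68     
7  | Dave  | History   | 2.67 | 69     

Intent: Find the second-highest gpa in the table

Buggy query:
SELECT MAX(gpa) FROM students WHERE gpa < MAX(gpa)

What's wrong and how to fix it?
Bug: MAX(gpa) on the right of the comparison is an aggregate-in-WHERE error

Fix: Put the inner MAX in a scalar subquery

Corrected query:
SELECT MAX(gpa) FROM students WHERE gpa < (SELECT MAX(gpa) FROM students)

Result:
MAX(gpa)
--------
3.16    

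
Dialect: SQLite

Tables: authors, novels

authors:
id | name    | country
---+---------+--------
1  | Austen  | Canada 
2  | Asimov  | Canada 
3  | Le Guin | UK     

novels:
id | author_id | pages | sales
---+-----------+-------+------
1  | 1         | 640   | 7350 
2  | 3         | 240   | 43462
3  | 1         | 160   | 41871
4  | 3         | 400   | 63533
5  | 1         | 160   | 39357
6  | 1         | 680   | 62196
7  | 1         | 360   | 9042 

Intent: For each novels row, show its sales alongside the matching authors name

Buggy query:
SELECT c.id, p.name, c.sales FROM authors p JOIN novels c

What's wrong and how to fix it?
Bug: Missing join condition: each novels row is matched to all authors rows instead of just its own

Fix: Add ON c.author_id = p.id to the JOIN

Corrected query:
SELECT c.id, p.name, c.sales FROM authors p JOIN novels c ON c.author_id = p.id

Result:
id | name    | sales
---+---------+------
1  | Austen  | 7350 
2  | Le Guin | 43462
3  | Austen  | 41871
4  | Le Guin | 63533
5  | Austen  | 39357
6  | Austen  | 62196
7  | Austen  | 9042 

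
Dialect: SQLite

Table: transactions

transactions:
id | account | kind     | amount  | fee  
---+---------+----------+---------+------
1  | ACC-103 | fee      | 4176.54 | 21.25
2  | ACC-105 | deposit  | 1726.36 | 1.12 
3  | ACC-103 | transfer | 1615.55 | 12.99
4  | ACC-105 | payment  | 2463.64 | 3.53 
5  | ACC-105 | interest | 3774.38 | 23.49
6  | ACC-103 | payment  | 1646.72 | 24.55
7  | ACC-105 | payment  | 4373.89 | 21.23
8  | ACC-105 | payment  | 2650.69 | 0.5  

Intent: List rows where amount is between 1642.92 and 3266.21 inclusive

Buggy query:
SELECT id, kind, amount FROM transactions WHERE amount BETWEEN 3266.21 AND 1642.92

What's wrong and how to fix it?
Bug: BETWEEN expects the lower bound first; with 3266.21 AND 1642.92 the range is empty

Fix: Swap the bounds so the smaller value comes first

Corrected query:
SELECT id, kind, amount FROM transactions WHERE amount BETWEEN 1642.92 AND 3266.21

Result:
id | kind    | amount 
---+---------+--------
2  | deposit | 1726.36
4  | payment | 2463.64
6  | payment | 1646.72
8  | payment | 2650.69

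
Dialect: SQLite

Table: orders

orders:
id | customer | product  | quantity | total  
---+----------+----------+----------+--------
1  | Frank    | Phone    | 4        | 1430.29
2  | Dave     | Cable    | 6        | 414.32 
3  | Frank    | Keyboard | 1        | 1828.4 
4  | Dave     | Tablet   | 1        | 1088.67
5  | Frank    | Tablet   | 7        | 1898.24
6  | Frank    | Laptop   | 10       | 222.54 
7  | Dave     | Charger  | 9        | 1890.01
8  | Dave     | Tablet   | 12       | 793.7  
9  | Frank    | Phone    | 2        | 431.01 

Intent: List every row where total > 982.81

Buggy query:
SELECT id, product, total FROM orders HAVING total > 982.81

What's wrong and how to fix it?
Bug: This is a non-aggregate query (no GROUP BY, no aggregates), so in SQLite the HAVING clause is invalid here; a row-level condition belongs in WHERE

Fix: Use WHERE for row-level filtering

Corrected query:
SELECT id, product, total FROM orders WHERE total > 982.81

Result:
id | product  | total  
---+----------+--------
1  | Phone    | 1430.29
3  | Keyboard | 1828.4 
4  | Tablet   | 1088.67
5  | Tablet   | 1898.24
7  | Charger  | 1890.01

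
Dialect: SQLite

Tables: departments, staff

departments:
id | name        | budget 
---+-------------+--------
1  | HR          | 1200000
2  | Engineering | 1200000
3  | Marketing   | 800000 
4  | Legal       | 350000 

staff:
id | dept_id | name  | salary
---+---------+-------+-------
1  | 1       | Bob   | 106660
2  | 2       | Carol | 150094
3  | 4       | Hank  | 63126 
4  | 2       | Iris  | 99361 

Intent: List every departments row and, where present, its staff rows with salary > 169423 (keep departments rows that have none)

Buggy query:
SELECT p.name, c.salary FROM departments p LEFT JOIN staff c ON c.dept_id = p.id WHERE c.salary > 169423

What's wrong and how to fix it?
Bug: Filtering c.salary in WHERE discards the NULL rows produced by LEFT JOIN, turning it into an inner join

Fix: Move the right-table condition into the ON clause so unmatched parents are kept

Corrected query:
SELECT p.name, c.salary FROM departments p LEFT JOIN staff c ON c.dept_id = p.id AND c.salary > 169423

Result:
name        | salary
------------+-------
HR          | NULL  
Engineering | NULL  
Marketing   | NULL  
Legal       | NULL  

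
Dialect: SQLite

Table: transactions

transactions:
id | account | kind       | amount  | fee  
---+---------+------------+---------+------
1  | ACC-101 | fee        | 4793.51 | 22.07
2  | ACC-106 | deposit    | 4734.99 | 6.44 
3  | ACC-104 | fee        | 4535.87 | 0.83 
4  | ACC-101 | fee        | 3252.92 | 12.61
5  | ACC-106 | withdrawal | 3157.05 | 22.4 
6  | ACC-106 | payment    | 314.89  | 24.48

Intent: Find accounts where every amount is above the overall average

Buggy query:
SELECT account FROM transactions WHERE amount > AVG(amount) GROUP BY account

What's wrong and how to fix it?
Bug: AVG() is an aggregate; it can't sit directly in WHERE

Fix: Compute the overall average in a scalar subquery and compare each group's MIN against it in HAVING

Corrected query:
SELECT account FROM transactions GROUP BY account HAVING MIN(amount) > (SELECT AVG(amount) FROM transactions)

Result:
account
-------
ACC-104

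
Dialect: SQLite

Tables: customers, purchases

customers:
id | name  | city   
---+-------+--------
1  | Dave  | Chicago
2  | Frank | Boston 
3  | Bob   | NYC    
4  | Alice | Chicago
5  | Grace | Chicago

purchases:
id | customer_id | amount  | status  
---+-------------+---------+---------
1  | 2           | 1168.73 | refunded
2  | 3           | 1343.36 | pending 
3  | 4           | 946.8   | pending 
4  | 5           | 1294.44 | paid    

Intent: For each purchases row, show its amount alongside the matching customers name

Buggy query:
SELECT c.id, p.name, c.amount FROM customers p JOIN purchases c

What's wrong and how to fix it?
Bug: Missing join condition: each purchases row is matched to all customers rows instead of just its own

Fix: Specify the join condition linking the foreign key to the parent id

Corrected query:
SELECT c.id, p.name, c.amount FROM customers p JOIN purchases c ON c.customer_id = p.id

Result:
id | name  | amount 
---+-------+--------
1  | Frank | 1168.73
2  | Bob   | 1343.36
3  | Alice | 946.8  
4  | Grace | 1294.44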